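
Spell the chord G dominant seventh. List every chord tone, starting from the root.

G dominant seventh: dominant seventh on G.
G — root
B — major 3rd
D — perfect 5th
F — minor 7th

G – B – D – F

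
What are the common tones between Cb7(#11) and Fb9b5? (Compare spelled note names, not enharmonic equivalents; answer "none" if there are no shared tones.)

G♭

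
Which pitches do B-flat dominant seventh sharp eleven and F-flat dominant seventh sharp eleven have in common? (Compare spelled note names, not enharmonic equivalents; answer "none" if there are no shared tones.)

B-flat A-flat

B-flat dominant seventh sharp eleven = B-flat, D, F, A-flat, E.
F-flat dominant seventh sharp eleven = F-flat, A-flat, C-flat, E-double-flat, B-flat.
Shared: B-flat, A-flat.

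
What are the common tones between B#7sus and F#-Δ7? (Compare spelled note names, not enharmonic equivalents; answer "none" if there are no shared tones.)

E#

B#7sus = B#, E#, F##, A#.
F#-Δ7 = F#, A, C#, E#.
Shared: E#.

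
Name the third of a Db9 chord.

F

Root of Db9 = Db. The 3rd is a major 3rd: Db up a major 3rd → F.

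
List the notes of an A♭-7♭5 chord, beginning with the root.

Ab  Cb  Ebb  Gb

A♭-7♭5: half-diminished seventh on Ab.
Ab — root
Cb — minor 3rd
Ebb — diminished 5th
Gb — minor 7th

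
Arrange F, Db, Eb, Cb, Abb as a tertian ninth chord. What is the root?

Stacking in thirds gives Db – F – Abb – Cb – Eb, so Db is the root — Db dominant ninth flat five.

Db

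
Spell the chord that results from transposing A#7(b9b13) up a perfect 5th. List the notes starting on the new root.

Transposed root: A# → E# (perfect 5th up). So we spell E# dominant seventh flat nine flat thirteen:
E# — root
G## — major 3rd
B# — perfect 5th
D# — minor 7th
F# — minor 9th
C# — minor 13th

E#, G##, B#, D#, F#, C#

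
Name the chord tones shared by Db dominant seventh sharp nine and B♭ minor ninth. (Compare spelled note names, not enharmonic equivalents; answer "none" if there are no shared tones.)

D-flat – F – A-flat

Db dominant seventh sharp nine: D-flat F A-flat C-flat E
B♭ minor ninth: B-flat D-flat F A-flat C
Common to both → D-flat, F, A-flat.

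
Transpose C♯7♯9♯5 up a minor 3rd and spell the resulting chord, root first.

Transposed root: C♯ → E (minor 3rd up). So we spell E dominant seventh sharp nine sharp five:
Root: E
Major 3rd (3rd): G♯
Augmented 5th (5th): B♯
Minor 7th (7th): D
Augmented 9th (9th): F𝄪

E, G♯, B♯, D, F𝄪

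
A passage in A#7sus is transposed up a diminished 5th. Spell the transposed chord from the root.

E, A, B, D

A diminished 5th up from A# is E, so the new chord is E dominant seventh suspended fourth.
Root: E
Perfect 4th (4th): A
Perfect 5th (5th): B
Minor 7th (7th): D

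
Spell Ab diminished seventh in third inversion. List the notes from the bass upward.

In root position, Ab diminished seventh is A♭–C♭–E𝄫–G𝄫.
Third inversion puts the seventh (G𝄫) in the bass.

G𝄫  A♭  C♭  E𝄫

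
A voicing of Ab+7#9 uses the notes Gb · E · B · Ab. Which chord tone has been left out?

Ab+7#9 = Ab, C, E, Gb, B. The voicing lacks the 3rd (major 3rd), C.

C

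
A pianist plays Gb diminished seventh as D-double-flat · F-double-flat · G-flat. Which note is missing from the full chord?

The full Gb diminished seventh chord is G-flat, B-double-flat, D-double-flat, F-double-flat.
Comparing with the voicing, the minor 3rd (3rd) — B-double-flat — is absent.

B-double-flat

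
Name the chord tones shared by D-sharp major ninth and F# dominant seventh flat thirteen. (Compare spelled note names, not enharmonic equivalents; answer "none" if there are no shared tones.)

A♯

D-sharp major ninth: D♯ F𝄪 A♯ C𝄪 E♯
F# dominant seventh flat thirteen: F♯ A♯ C♯ E D
Common to both → A♯.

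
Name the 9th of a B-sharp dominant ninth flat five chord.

B-sharp dominant ninth flat five is built on B#; its 9th is a major 9th above the root.
A second above B uses the letter C, and the major 9th above B# is C##.

C##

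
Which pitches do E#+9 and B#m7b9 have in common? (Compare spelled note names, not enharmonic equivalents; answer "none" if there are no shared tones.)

D♯ – F𝄪

E#+9: E♯ G𝄪 B𝄪 D♯ F𝄪
B#m7b9: B♯ D♯ F𝄪 A♯ C♯
Common to both → D♯, F𝄪.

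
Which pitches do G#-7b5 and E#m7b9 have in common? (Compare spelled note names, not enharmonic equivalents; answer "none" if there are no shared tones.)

G#, F#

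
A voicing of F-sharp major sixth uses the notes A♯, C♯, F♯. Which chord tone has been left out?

F-sharp major sixth = F♯, A♯, C♯, D♯. The voicing lacks the 6th (major 6th), D♯.

D♯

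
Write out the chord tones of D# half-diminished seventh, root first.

D-sharp – F-sharp – A – C-sharp

D# half-diminished seventh is a half-diminished seventh built on D-sharp.
- root: D-sharp
- minor 3rd: F-sharp
- diminished 5th: A
- minor 7th: C-sharp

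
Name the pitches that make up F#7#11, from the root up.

F# A# C# E B#

F#7#11 is a dominant seventh sharp eleven built on F#.
F# — root
A# — major 3rd
C# — perfect 5th
E — minor 7th
B# — augmented 11th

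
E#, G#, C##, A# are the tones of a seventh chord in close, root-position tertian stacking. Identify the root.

Stacking in thirds gives A# – C## – E# – G#, so A# is the root — A# dominant seventh.

A#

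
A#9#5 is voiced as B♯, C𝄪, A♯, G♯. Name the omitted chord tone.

E𝄪

A#9#5 = A♯, C𝄪, E𝄪, G♯, B♯. The voicing lacks the 5th (augmented 5th), E𝄪.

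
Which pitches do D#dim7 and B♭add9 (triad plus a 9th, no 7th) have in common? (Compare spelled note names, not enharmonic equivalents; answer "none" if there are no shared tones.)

D#dim7: D# F# A C
B♭add9: Bb D F C
Common to both → C.

C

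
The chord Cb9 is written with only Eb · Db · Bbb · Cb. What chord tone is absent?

Gb

The full Cb9 chord is Cb, Eb, Gb, Bbb, Db.
Comparing with the voicing, the perfect 5th (5th) — Gb — is absent.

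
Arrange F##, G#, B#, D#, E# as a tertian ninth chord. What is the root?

Arranged so that each adjacent pair is a third by letter name: E# – G# – B# – D# – F##.
The bottom of that stack, E#, is the root (this is E# minor ninth).

E#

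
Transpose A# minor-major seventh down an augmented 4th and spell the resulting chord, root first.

Transposed root: A-sharp → E (augmented 4th down). So we spell E minor-major seventh:
- root: E
- minor 3rd: G
- perfect 5th: B
- major 7th: D-sharp

E – G – B – D-sharp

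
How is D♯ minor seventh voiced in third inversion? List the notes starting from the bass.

D♯ minor seventh = D-sharp–F-sharp–A-sharp–C-sharp; third inversion → seventh (C-sharp) lowest.

C-sharp – D-sharp – F-sharp – A-sharp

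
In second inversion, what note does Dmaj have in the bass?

Dmaj = D–F#–A. Second inversion → fifth in the bass = A.

A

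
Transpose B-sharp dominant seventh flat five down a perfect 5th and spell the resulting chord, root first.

Transposed root: B# → E# (perfect 5th down). So we spell E# dominant seventh flat five:
E# — root
G## — major 3rd
B — diminished 5th
D# — minor 7th

E#  G##  B  D#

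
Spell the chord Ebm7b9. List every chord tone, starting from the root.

Eb Gb Bb Db Fb

Ebm7b9: minor seventh flat nine on Eb.
Root: Eb
Minor 3rd (3rd): Gb
Perfect 5th (5th): Bb
Minor 7th (7th): Db
Minor 9th (9th): Fb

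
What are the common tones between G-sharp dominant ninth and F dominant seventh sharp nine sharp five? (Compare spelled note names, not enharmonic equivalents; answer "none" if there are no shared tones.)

G-sharp

G-sharp dominant ninth: G-sharp B-sharp D-sharp F-sharp A-sharp
F dominant seventh sharp nine sharp five: F A C-sharp E-flat G-sharp
Common to both → G-sharp.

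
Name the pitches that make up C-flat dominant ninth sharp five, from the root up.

C-flat dominant ninth sharp five: dominant ninth sharp five on C-flat.
- root: C-flat
- major 3rd: E-flat
- augmented 5th: G
- minor 7th: B-double-flat
- major 9th: D-flat

C-flat, E-flat, G, B-double-flat, D-flat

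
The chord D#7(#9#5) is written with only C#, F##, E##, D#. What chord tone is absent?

A##

The full D#7(#9#5) chord is D#, F##, A##, C#, E##.
Comparing with the voicing, the augmented 5th (5th) — A## — is absent.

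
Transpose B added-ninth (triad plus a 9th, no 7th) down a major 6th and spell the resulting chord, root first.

Transposed root: B → D (major 6th down). So we spell D added-ninth:
- root: D
- major 3rd: F-sharp
- perfect 5th: A
- major 9th: E

D F-sharp A E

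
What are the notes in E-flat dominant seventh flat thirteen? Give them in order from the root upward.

E-flat dominant seventh flat thirteen is a dominant seventh flat thirteen built on Eb.
root → Eb
3rd (major 3rd) → G
5th (perfect 5th) → Bb
7th (minor 7th) → Db
13th (minor 13th) → Cb

Eb G Bb Db Cb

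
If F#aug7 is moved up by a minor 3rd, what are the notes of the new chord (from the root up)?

A, C♯, E♯, G

A minor 3rd up from F♯ is A, so the new chord is A augmented seventh.
- root: A
- major 3rd: C♯
- augmented 5th: E♯
- minor 7th: G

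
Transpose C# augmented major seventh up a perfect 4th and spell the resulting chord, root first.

F#  A#  C##  E#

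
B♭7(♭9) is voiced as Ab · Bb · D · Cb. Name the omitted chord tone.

F

The full B♭7(♭9) chord is Bb, D, F, Ab, Cb.
Comparing with the voicing, the perfect 5th (5th) — F — is absent.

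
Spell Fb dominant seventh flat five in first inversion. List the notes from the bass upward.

A-flat, C-double-flat, E-double-flat, F-flat

Fb dominant seventh flat five = F-flat–A-flat–C-double-flat–E-double-flat; first inversion → third (A-flat) lowest.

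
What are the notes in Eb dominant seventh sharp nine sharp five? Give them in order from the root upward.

E-flat  G  B  D-flat  F-sharp

Eb dominant seventh sharp nine sharp five: dominant seventh sharp nine sharp five on E-flat.
E-flat — root
G — major 3rd
B — augmented 5th
D-flat — minor 7th
F-sharp — augmented 9th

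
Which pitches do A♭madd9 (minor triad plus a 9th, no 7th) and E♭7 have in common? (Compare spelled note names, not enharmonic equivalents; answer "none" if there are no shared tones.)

Eb, Bb

A♭madd9: Ab Cb Eb Bb
E♭7: Eb G Bb Db
Common to both → Eb, Bb.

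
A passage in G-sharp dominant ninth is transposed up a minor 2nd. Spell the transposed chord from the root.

A, C#, E, G, B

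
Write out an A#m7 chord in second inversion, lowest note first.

E♯, G♯, A♯, C♯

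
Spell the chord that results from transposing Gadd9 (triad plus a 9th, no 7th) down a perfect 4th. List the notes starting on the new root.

Transposed root: G → D (perfect 4th down). So we spell D added-ninth:
- root: D
- major 3rd: F#
- perfect 5th: A
- major 9th: E

D – F# – A – E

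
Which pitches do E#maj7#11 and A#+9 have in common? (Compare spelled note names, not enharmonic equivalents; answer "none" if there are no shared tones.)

B#

E#maj7#11 = E#, G##, B#, D##, A##.
A#+9 = A#, C##, E##, G#, B#.
Shared: B#.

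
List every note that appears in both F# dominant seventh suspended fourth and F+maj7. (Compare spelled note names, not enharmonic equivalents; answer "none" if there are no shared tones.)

C♯ – E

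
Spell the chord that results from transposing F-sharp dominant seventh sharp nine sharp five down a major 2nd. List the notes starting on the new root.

E, G♯, B♯, D, F𝄪

F♯ down a major 2nd → E. New chord: E dominant seventh sharp nine sharp five.
- root: E
- major 3rd: G♯
- augmented 5th: B♯
- minor 7th: D
- augmented 9th: F𝄪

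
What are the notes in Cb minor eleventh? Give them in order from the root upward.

Cb – Ebb – Gb – Bbb – Db – Fb

Root Cb, quality minor eleventh:
root → Cb
3rd (minor 3rd) → Ebb
5th (perfect 5th) → Gb
7th (minor 7th) → Bbb
9th (major 9th) → Db
11th (perfect 11th) → Fb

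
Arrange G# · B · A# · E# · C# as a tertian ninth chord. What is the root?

A#

Arranged so that each adjacent pair is a third by letter name: A# – C# – E# – G# – B.
The bottom of that stack, A#, is the root (this is A# minor seventh flat nine).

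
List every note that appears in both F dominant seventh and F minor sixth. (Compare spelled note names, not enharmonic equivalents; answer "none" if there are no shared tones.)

F dominant seventh: F A C E-flat
F minor sixth: F A-flat C D
Common to both → F, C.

F C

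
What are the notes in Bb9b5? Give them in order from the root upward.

Root Bb, quality dominant ninth flat five:
Bb — root
D — major 3rd
Fb — diminished 5th
Ab — minor 7th
C — major 9th

Bb – D – Fb – Ab – C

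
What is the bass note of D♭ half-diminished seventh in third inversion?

D♭ half-diminished seventh in root position is Db–Fb–Abb–Cb.
Third inversion places the seventh in the bass, which is Cb.

Cb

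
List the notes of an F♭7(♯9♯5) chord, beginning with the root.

Root Fb, quality dominant seventh sharp nine sharp five:
Fb — root
Ab — major 3rd
C — augmented 5th
Ebb — minor 7th
G — augmented 9th

Fb – Ab – C – Ebb – G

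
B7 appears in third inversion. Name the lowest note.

B7 = B–D#–F#–A. Third inversion → seventh in the bass = A.

A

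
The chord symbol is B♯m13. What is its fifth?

F##

Root of B♯m13 = B#. The 5th is a perfect 5th: B# up a perfect 5th → F##.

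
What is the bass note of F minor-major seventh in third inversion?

E

F minor-major seventh in root position is F–Ab–C–E.
Third inversion places the seventh in the bass, which is E.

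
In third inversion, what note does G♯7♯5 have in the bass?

G♯7♯5 = G#–B#–D##–F#. Third inversion → seventh in the bass = F#.

F#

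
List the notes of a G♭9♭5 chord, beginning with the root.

Gb Bb Dbb Fb Ab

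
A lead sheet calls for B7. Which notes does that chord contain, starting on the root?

B D# F# A

Root B, quality dominant seventh:
- root: B
- major 3rd: D#
- perfect 5th: F#
- minor 7th: A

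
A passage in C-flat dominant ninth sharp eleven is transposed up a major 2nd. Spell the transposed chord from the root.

Transposed root: C-flat → D-flat (major 2nd up). So we spell D-flat dominant ninth sharp eleven:
- root: D-flat
- major 3rd: F
- perfect 5th: A-flat
- minor 7th: C-flat
- major 9th: E-flat
- augmented 11th: G

D-flat – F – A-flat – C-flat – E-flat – G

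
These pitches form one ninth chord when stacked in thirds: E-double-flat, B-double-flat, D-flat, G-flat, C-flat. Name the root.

C-flat

Stacking in thirds gives C-flat – E-double-flat – G-flat – B-double-flat – D-flat, so C-flat is the root — C-flat minor ninth.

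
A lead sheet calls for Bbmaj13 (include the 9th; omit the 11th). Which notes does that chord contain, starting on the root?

Bb – D – F – A – C – G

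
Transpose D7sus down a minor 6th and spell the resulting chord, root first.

F#, B, C#, E

D down a minor 6th → F#. New chord: F# dominant seventh suspended fourth.
- root: F#
- perfect 4th: B
- perfect 5th: C#
- minor 7th: E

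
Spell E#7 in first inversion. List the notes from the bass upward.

In root position, E#7 is E♯–G𝄪–B♯–D♯.
First inversion puts the third (G𝄪) in the bass.

G𝄪, B♯, D♯, E♯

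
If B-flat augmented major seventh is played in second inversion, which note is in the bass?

B-flat augmented major seventh = Bb–D–F#–A. Second inversion → fifth in the bass = F#.

F#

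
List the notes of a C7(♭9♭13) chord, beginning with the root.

Root C, quality dominant seventh flat nine flat thirteen:
C — root
E — major 3rd
G — perfect 5th
Bb — minor 7th
Db — minor 9th
Ab — minor 13th

C – E – G – Bb – Db – Ab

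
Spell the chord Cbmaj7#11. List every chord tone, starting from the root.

C♭  E♭  G♭  B♭  F

Cbmaj7#11: major seventh sharp eleven on C♭.
root → C♭
3rd (major 3rd) → E♭
5th (perfect 5th) → G♭
7th (major 7th) → B♭
11th (augmented 11th) → F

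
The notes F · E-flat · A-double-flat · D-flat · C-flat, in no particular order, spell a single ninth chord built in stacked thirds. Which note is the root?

D-flat

Stacking in thirds gives D-flat – F – A-double-flat – C-flat – E-flat, so D-flat is the root — D-flat dominant ninth flat five.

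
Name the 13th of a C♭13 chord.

A♭

C♭13 is built on C♭; its 13th is a major 13th above the root.
A sixth above C uses the letter A, and the major 13th above C♭ is A♭.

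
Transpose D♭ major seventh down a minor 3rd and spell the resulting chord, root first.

Transposed root: Db → Bb (minor 3rd down). So we spell Bb major seventh:
Root: Bb
Major 3rd (3rd): D
Perfect 5th (5th): F
Major 7th (7th): A

Bb  D  F  A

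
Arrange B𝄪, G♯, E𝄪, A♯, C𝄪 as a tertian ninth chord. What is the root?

Arranged so that each adjacent pair is a third by letter name: A♯ – C𝄪 – E𝄪 – G♯ – B𝄪.
The bottom of that stack, A♯, is the root (this is A♯ dominant seventh sharp nine sharp five).

A♯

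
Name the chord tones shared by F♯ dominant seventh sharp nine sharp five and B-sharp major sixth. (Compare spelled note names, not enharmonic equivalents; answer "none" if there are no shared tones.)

G##

F♯ dominant seventh sharp nine sharp five: F# A# C## E G##
B-sharp major sixth: B# D## F## G##
Common to both → G##.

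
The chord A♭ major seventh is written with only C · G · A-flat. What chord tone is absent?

E-flat

A♭ major seventh = A-flat, C, E-flat, G. The voicing lacks the 5th (perfect 5th), E-flat.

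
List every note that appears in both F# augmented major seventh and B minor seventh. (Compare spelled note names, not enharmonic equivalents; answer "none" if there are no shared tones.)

F-sharp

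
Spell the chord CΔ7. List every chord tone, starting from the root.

C  E  G  B

Root C, quality major seventh:
C — root
E — major 3rd
G — perfect 5th
B — major 7th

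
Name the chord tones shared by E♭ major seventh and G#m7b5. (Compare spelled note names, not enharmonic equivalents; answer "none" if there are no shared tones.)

D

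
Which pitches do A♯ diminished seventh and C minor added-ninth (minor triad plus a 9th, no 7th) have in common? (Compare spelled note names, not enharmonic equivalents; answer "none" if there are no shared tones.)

G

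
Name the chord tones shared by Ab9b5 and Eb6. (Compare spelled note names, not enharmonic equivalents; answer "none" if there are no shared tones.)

Ab9b5 = Ab, C, Ebb, Gb, Bb.
Eb6 = Eb, G, Bb, C.
Shared: C, Bb.

C, Bb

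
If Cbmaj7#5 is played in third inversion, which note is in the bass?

Bb

Cbmaj7#5 = Cb–Eb–G–Bb. Third inversion → seventh in the bass = Bb.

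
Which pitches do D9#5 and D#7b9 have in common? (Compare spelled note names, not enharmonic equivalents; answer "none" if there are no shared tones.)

D9#5: D F# A# C E
D#7b9: D# F## A# C# E
Common to both → A#, E.

A# E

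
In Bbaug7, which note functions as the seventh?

A♭

Bbaug7 is built on B♭; its 7th is a minor 7th above the root.
A seventh above B uses the letter A, and the minor 7th above B♭ is A♭.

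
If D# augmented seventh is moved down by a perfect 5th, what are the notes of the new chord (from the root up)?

G-sharp B-sharp D-double-sharp F-sharp

D-sharp down a perfect 5th → G-sharp. New chord: G-sharp augmented seventh.
G-sharp — root
B-sharp — major 3rd
D-double-sharp — augmented 5th
F-sharp — minor 7th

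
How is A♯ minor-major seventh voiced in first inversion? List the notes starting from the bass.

C# E# G## A#

In root position, A♯ minor-major seventh is A#–C#–E#–G##.
First inversion puts the third (C#) in the bass.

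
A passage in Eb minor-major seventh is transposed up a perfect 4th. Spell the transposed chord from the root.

E-flat up a perfect 4th → A-flat. New chord: A-flat minor-major seventh.
A-flat — root
C-flat — minor 3rd
E-flat — perfect 5th
G — major 7th

A-flat – C-flat – E-flat – G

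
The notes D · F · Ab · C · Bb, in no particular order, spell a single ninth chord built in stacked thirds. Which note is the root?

Arranged so that each adjacent pair is a third by letter name: Bb – D – F – Ab – C.
The bottom of that stack, Bb, is the root (this is Bb dominant ninth).

Bb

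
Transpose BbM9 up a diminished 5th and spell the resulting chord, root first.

Fb – Ab – Cb – Eb – Gb

Bb up a diminished 5th → Fb. New chord: Fb major ninth.
- root: Fb
- major 3rd: Ab
- perfect 5th: Cb
- major 7th: Eb
- major 9th: Gb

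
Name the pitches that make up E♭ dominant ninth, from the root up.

Root E-flat, quality dominant ninth:
- root: E-flat
- major 3rd: G
- perfect 5th: B-flat
- minor 7th: D-flat
- major 9th: F

E-flat, G, B-flat, D-flat, F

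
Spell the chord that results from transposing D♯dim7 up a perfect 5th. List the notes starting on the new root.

D# up a perfect 5th → A#. New chord: A# diminished seventh.
root → A#
3rd (minor 3rd) → C#
5th (diminished 5th) → E
7th (diminished 7th) → G

A#, C#, E, G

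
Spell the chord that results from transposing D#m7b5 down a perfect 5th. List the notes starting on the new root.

G♯, B, D, F♯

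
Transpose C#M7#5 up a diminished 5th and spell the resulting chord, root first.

G B D# F#

Transposed root: C# → G (diminished 5th up). So we spell G augmented major seventh:
root → G
3rd (major 3rd) → B
5th (augmented 5th) → D#
7th (major 7th) → F#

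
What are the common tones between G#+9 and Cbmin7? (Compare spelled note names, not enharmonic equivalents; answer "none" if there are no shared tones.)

G#+9: G♯ B♯ D𝄪 F♯ A♯
Cbmin7: C♭ E𝄫 G♭ B𝄫
Common to both → none.

none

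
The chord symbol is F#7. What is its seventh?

E

Root of F#7 = F#. The 7th is a minor 7th: F# up a minor 7th → E.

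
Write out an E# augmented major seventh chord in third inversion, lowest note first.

E# augmented major seventh = E#–G##–B##–D##; third inversion → seventh (D##) lowest.

D## E# G## B##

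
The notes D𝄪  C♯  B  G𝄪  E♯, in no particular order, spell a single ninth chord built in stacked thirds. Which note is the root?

C♯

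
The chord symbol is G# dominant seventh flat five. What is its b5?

D

G# dominant seventh flat five is built on G-sharp; its 5th is a diminished 5th above the root.
A fifth above G uses the letter D, and the diminished 5th above G-sharp is D.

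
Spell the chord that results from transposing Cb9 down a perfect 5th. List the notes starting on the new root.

Fb, Ab, Cb, Ebb, Gb

Cb down a perfect 5th → Fb. New chord: Fb dominant ninth.
Fb — root
Ab — major 3rd
Cb — perfect 5th
Ebb — minor 7th
Gb — major 9th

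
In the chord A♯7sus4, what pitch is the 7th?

G#

A♯7sus4 is built on A#; its 7th is a minor 7th above the root.
A seventh above A uses the letter G, and the minor 7th above A# is G#.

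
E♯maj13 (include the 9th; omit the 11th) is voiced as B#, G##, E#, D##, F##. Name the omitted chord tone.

C##

The full E♯maj13 chord is E#, G##, B#, D##, F##, C##.
Comparing with the voicing, the major 13th (13th) — C## — is absent.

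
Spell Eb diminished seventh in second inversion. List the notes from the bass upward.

Eb diminished seventh = Eb–Gb–Bbb–Dbb; second inversion → fifth (Bbb) lowest.

Bbb, Dbb, Eb, Gb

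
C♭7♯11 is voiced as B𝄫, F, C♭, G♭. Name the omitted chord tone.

E♭

C♭7♯11 = C♭, E♭, G♭, B𝄫, F. The voicing lacks the 3rd (major 3rd), E♭.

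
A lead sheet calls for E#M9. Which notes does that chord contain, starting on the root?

E#, G##, B#, D##, F##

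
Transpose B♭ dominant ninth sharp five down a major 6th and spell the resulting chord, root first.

D-flat, F, A, C-flat, E-flat

A major 6th down from B-flat is D-flat, so the new chord is D-flat dominant ninth sharp five.
D-flat — root
F — major 3rd
A — augmented 5th
C-flat — minor 7th
E-flat — major 9th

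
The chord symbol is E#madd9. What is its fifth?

Root of E#madd9 = E#. The 5th is a perfect 5th: E# up a perfect 5th → B#.

B#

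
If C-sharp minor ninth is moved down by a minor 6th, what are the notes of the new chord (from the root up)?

E-sharp, G-sharp, B-sharp, D-sharp, F-double-sharp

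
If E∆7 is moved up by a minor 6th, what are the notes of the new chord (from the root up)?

C – E – G – B

A minor 6th up from E is C, so the new chord is C major seventh.
root → C
3rd (major 3rd) → E
5th (perfect 5th) → G
7th (major 7th) → B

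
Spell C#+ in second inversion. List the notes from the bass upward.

G## – C# – E#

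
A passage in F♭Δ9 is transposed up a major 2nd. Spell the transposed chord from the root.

F♭ up a major 2nd → G♭. New chord: G♭ major ninth.
Root: G♭
Major 3rd (3rd): B♭
Perfect 5th (5th): D♭
Major 7th (7th): F
Major 9th (9th): A♭

G♭, B♭, D♭, F, A♭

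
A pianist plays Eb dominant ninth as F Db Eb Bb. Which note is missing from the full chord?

G

The full Eb dominant ninth chord is Eb, G, Bb, Db, F.
Comparing with the voicing, the major 3rd (3rd) — G — is absent.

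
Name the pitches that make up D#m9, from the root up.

D#m9: minor ninth on D#.
root → D#
3rd (minor 3rd) → F#
5th (perfect 5th) → A#
7th (minor 7th) → C#
9th (major 9th) → E#

D#  F#  A#  C#  E#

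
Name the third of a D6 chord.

D6 is built on D; its 3rd is a major 3rd above the root.
A third above D uses the letter F, and the major 3rd above D is F#.

F#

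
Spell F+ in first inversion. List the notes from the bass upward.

In root position, F+ is F–A–C#.
First inversion puts the third (A) in the bass.

A C# F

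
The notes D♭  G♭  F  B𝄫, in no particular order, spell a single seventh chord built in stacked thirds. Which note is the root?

Stacking in thirds gives G♭ – B𝄫 – D♭ – F, so G♭ is the root — G♭ minor-major seventh.

G♭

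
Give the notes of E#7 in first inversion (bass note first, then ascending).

G##  B#  D#  E#

In root position, E#7 is E#–G##–B#–D#.
First inversion puts the third (G##) in the bass.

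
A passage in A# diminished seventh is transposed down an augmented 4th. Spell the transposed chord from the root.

E, G, B-flat, D-flat

An augmented 4th down from A-sharp is E, so the new chord is E diminished seventh.
E — root
G — minor 3rd
B-flat — diminished 5th
D-flat — diminished 7th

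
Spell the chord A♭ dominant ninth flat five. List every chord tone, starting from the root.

A♭ dominant ninth flat five is a dominant ninth flat five built on A-flat.
- root: A-flat
- major 3rd: C
- diminished 5th: E-double-flat
- minor 7th: G-flat
- major 9th: B-flat

A-flat C E-double-flat G-flat B-flat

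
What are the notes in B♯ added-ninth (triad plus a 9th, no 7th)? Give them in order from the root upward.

B♯ added-ninth is an added-ninth built on B-sharp.
B-sharp — root
D-double-sharp — major 3rd
F-double-sharp — perfect 5th
C-double-sharp — major 9th

B-sharp, D-double-sharp, F-double-sharp, C-double-sharp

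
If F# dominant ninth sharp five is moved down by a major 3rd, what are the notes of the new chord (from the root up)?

A major 3rd down from F♯ is D, so the new chord is D dominant ninth sharp five.
D — root
F♯ — major 3rd
A♯ — augmented 5th
C — minor 7th
E — major 9th

D F♯ A♯ C E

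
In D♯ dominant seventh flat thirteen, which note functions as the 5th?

A-sharp

D♯ dominant seventh flat thirteen is built on D-sharp; its 5th is a perfect 5th above the root.
A fifth above D uses the letter A, and the perfect 5th above D-sharp is A-sharp.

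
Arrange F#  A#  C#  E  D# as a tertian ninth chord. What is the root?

Stacking in thirds gives D# – F# – A# – C# – E, so D# is the root — D# minor seventh flat nine.

D#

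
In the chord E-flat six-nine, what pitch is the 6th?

C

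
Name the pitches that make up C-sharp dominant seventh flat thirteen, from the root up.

C# – E# – G# – B – A

Root C#, quality dominant seventh flat thirteen:
root → C#
3rd (major 3rd) → E#
5th (perfect 5th) → G#
7th (minor 7th) → B
13th (minor 13th) → A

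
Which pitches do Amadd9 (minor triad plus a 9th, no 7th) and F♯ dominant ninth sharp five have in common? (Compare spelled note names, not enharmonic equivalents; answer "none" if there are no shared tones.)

E

Amadd9 = A, C, E, B.
F♯ dominant ninth sharp five = F#, A#, C##, E, G#.
Shared: E.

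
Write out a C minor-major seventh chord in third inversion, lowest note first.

B, C, E-flat, G

In root position, C minor-major seventh is C–E-flat–G–B.
Third inversion puts the seventh (B) in the bass.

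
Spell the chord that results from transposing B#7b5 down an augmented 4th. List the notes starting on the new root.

F# – A# – C – E

An augmented 4th down from B# is F#, so the new chord is F# dominant seventh flat five.
F# — root
A# — major 3rd
C — diminished 5th
E — minor 7th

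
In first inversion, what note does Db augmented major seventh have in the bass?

Db augmented major seventh in root position is D-flat–F–A–C.
First inversion places the third in the bass, which is F.

F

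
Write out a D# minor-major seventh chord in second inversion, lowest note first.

A#, C##, D#, F#

D# minor-major seventh = D#–F#–A#–C##; second inversion → fifth (A#) lowest.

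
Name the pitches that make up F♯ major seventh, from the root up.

F-sharp – A-sharp – C-sharp – E-sharp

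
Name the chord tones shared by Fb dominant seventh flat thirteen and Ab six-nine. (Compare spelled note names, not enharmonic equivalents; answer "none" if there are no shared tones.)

Ab

Fb dominant seventh flat thirteen = Fb, Ab, Cb, Ebb, Dbb.
Ab six-nine = Ab, C, Eb, F, Bb.
Shared: Ab.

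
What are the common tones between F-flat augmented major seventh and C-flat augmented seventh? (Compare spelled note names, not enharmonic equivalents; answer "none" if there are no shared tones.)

E-flat

F-flat augmented major seventh: F-flat A-flat C E-flat
C-flat augmented seventh: C-flat E-flat G B-double-flat
Common to both → E-flat.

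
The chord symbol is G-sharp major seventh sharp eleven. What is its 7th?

F-double-sharp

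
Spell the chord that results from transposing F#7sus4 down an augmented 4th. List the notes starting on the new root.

C F G B♭

An augmented 4th down from F♯ is C, so the new chord is C dominant seventh suspended fourth.
root → C
4th (perfect 4th) → F
5th (perfect 5th) → G
7th (minor 7th) → B♭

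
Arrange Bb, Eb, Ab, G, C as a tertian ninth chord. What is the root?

Ab

Arranged so that each adjacent pair is a third by letter name: Ab – C – Eb – G – Bb.
The bottom of that stack, Ab, is the root (this is Ab major ninth).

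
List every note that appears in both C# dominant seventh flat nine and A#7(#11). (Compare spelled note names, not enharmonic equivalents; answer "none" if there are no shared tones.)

E# G#

C# dominant seventh flat nine = C#, E#, G#, B, D.
A#7(#11) = A#, C##, E#, G#, D##.
Shared: E#, G#.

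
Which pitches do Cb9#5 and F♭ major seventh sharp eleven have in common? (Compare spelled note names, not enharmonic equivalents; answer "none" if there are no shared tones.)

Cb  Eb

Cb9#5: Cb Eb G Bbb Db
F♭ major seventh sharp eleven: Fb Ab Cb Eb Bb
Common to both → Cb, Eb.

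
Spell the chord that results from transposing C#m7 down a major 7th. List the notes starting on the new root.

D, F, A, C

Transposed root: C# → D (major 7th down). So we spell D minor seventh:
root → D
3rd (minor 3rd) → F
5th (perfect 5th) → A
7th (minor 7th) → C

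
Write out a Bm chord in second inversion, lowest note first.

In root position, Bm is B–D–F#.
Second inversion puts the fifth (F#) in the bass.

F# B D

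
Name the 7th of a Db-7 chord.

Cb

Db-7 is built on Db; its 7th is a minor 7th above the root.
A seventh above D uses the letter C, and the minor 7th above Db is Cb.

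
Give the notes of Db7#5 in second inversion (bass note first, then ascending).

Db7#5 = Db–F–A–Cb; second inversion → fifth (A) lowest.

A – Cb – Db – F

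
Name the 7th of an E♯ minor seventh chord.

D-sharp

E♯ minor seventh is built on E-sharp; its 7th is a minor 7th above the root.
A seventh above E uses the letter D, and the minor 7th above E-sharp is D-sharp.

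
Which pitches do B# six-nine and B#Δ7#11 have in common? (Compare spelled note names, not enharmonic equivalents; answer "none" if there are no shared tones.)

B# six-nine = B#, D##, F##, G##, C##.
B#Δ7#11 = B#, D##, F##, A##, E##.
Shared: B#, D##, F##.

B#, D##, F##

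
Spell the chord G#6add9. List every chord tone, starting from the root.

Root G#, quality six-nine:
Root: G#
Major 3rd (3rd): B#
Perfect 5th (5th): D#
Major 6th (6th): E#
Major 9th (9th): A#

G# B# D# E# A#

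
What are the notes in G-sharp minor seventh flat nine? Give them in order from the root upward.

G-sharp – B – D-sharp – F-sharp – A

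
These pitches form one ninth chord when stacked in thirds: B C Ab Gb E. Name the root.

Arranged so that each adjacent pair is a third by letter name: Ab – C – E – Gb – B.
The bottom of that stack, Ab, is the root (this is Ab dominant seventh sharp nine sharp five).

Ab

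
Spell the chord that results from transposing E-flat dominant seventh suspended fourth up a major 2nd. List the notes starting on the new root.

Eb up a major 2nd → F. New chord: F dominant seventh suspended fourth.
- root: F
- perfect 4th: Bb
- perfect 5th: C
- minor 7th: Eb

F, Bb, C, Eb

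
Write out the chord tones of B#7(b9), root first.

B♯, D𝄪, F𝄪, A♯, C♯

Root B♯, quality dominant seventh flat nine:
- root: B♯
- major 3rd: D𝄪
- perfect 5th: F𝄪
- minor 7th: A♯
- minor 9th: C♯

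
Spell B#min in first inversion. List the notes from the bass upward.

B#min = B#–D#–F##; first inversion → third (D#) lowest.

D#, F##, B#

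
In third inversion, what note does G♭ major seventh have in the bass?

F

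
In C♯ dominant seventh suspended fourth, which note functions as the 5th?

G-sharp

C♯ dominant seventh suspended fourth is built on C-sharp; its 5th is a perfect 5th above the root.
A fifth above C uses the letter G, and the perfect 5th above C-sharp is G-sharp.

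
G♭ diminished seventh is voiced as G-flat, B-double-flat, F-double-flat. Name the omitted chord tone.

G♭ diminished seventh = G-flat, B-double-flat, D-double-flat, F-double-flat. The voicing lacks the 5th (diminished 5th), D-double-flat.

D-double-flat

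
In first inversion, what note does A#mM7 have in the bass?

C#

A#mM7 = A#–C#–E#–G##. First inversion → third in the bass = C#.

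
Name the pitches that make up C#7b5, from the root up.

Root C#, quality dominant seventh flat five:
C# — root
E# — major 3rd
G — diminished 5th
B — minor 7th

C#  E#  G  B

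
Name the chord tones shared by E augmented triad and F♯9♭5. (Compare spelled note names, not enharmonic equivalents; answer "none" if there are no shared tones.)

E augmented triad: E G# B#
F♯9♭5: F# A# C E G#
Common to both → E, G#.

E – G#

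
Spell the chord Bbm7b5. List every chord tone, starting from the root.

Bb Db Fb Ab

Root Bb, quality half-diminished seventh:
root → Bb
3rd (minor 3rd) → Db
5th (diminished 5th) → Fb
7th (minor 7th) → Ab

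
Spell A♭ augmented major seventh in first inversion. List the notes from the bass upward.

C E G A♭

In root position, A♭ augmented major seventh is A♭–C–E–G.
First inversion puts the third (C) in the bass.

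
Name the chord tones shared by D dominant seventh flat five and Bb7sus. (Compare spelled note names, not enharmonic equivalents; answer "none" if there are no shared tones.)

Ab

D dominant seventh flat five: D F# Ab C
Bb7sus: Bb Eb F Ab
Common to both → Ab.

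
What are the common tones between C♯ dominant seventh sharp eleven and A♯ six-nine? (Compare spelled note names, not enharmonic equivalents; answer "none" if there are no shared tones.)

C♯ dominant seventh sharp eleven = C-sharp, E-sharp, G-sharp, B, F-double-sharp.
A♯ six-nine = A-sharp, C-double-sharp, E-sharp, F-double-sharp, B-sharp.
Shared: E-sharp, F-double-sharp.

E-sharp – F-double-sharp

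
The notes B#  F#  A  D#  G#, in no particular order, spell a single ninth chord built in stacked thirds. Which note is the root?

Arranged so that each adjacent pair is a third by letter name: G# – B# – D# – F# – A.
The bottom of that stack, G#, is the root (this is G# dominant seventh flat nine).

G#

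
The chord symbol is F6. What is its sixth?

Root of F6 = F. The 6th is a major 6th: F up a major 6th → D.

D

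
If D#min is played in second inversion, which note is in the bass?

A#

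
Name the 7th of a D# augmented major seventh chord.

D# augmented major seventh is built on D#; its 7th is a major 7th above the root.
A seventh above D uses the letter C, and the major 7th above D# is C##.

C##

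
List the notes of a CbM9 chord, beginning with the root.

Cb, Eb, Gb, Bb, Db

CbM9 is a major ninth built on Cb.
Root: Cb
Major 3rd (3rd): Eb
Perfect 5th (5th): Gb
Major 7th (7th): Bb
Major 9th (9th): Db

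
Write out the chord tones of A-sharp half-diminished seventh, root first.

A-sharp – C-sharp – E – G-sharp

Root A-sharp, quality half-diminished seventh:
root → A-sharp
3rd (minor 3rd) → C-sharp
5th (diminished 5th) → E
7th (minor 7th) → G-sharp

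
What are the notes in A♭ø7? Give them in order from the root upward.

Ab, Cb, Ebb, Gb

A♭ø7 is a half-diminished seventh built on Ab.
Ab — root
Cb — minor 3rd
Ebb — diminished 5th
Gb — minor 7th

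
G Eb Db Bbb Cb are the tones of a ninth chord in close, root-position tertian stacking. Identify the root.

Stacking in thirds gives Cb – Eb – G – Bbb – Db, so Cb is the root — Cb dominant ninth sharp five.

Cb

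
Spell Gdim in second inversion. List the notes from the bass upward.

Db G Bb

Gdim = G–Bb–Db; second inversion → fifth (Db) lowest.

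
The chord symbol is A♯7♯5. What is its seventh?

Root of A♯7♯5 = A#. The 7th is a minor 7th: A# up a minor 7th → G#.

G#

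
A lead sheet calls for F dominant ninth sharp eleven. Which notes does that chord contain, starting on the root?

F, A, C, Eb, G, B

F dominant ninth sharp eleven: dominant ninth sharp eleven on F.
F — root
A — major 3rd
C — perfect 5th
Eb — minor 7th
G — major 9th
B — augmented 11th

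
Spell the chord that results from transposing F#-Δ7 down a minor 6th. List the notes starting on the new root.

A♯  C♯  E♯  G𝄪

Transposed root: F♯ → A♯ (minor 6th down). So we spell A♯ minor-major seventh:
Root: A♯
Minor 3rd (3rd): C♯
Perfect 5th (5th): E♯
Major 7th (7th): G𝄪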